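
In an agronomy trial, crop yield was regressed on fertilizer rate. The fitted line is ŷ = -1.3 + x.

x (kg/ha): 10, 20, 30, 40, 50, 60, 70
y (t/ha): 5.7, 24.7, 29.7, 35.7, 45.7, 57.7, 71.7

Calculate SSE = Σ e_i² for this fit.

SSE = 74

x=10: ŷ = -1.3 + 10 = 8.7; e = 5.7 − 8.7 = -3
x=20: ŷ = -1.3 + 20 = 18.7; e = 24.7 − 18.7 = 6
x=30: ŷ = -1.3 + 30 = 28.7; e = 29.7 − 28.7 = 1
x=40: ŷ = -1.3 + 40 = 38.7; e = 35.7 − 38.7 = -3
x=50: ŷ = -1.3 + 50 = 48.7; e = 45.7 − 48.7 = -3
x=60: ŷ = -1.3 + 60 = 58.7; e = 57.7 − 58.7 = -1
x=70: ŷ = -1.3 + 70 = 68.7; e = 71.7 − 68.7 = 3
SSE = 9 + 36 + 1 + 9 + 9 + 1 + 9 = 74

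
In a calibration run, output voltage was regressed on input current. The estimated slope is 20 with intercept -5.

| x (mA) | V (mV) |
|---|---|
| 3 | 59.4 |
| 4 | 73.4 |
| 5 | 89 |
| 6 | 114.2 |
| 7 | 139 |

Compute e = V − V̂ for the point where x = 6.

e = -0.8

V̂ = -5 + 20·6 = 115
e = 114.2 − 115 = -0.8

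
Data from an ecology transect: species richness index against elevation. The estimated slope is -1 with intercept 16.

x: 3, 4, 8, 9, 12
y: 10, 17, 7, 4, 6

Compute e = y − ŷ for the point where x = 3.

ŷ = 16 − 3 = 13
e = 10 − 13 = -3

e = -3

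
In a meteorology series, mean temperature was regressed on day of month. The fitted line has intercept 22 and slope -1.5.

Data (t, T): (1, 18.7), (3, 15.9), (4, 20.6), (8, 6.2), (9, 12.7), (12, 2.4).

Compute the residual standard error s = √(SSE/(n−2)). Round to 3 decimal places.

t=1: T̂ = 22 − 1.5·1 = 20.5; e = 18.7 − 20.5 = -1.8
t=3: T̂ = 22 − 1.5·3 = 17.5; e = 15.9 − 17.5 = -1.6
t=4: T̂ = 22 − 1.5·4 = 16; e = 20.6 − 16 = 4.6
t=8: T̂ = 22 − 1.5·8 = 10; e = 6.2 − 10 = -3.8
t=9: T̂ = 22 − 1.5·9 = 8.5; e = 12.7 − 8.5 = 4.2
t=12: T̂ = 22 − 1.5·12 = 4; e = 2.4 − 4 = -1.6
SSE = 3.24 + 2.56 + 21.16 + 14.44 + 17.64 + 2.56 = 61.6
s = √(61.6/4) = √15.4 ≈ 3.924

s = 3.924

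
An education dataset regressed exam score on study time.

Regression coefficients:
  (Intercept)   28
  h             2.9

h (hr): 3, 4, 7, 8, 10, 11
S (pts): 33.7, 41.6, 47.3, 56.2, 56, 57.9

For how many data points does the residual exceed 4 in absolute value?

h=3: Ŝ = 28 + 2.9·3 = 36.7; r = 33.7 − 36.7 = -3
h=4: Ŝ = 28 + 2.9·4 = 39.6; r = 41.6 − 39.6 = 2
h=7: Ŝ = 28 + 2.9·7 = 48.3; r = 47.3 − 48.3 = -1
h=8: Ŝ = 28 + 2.9·8 = 51.2; r = 56.2 − 51.2 = 5
h=10: Ŝ = 28 + 2.9·10 = 57; r = 56 − 57 = -1
h=11: Ŝ = 28 + 2.9·11 = 59.9; r = 57.9 − 59.9 = -2
|r| > 4: h=8 (|r|=5) → 1

1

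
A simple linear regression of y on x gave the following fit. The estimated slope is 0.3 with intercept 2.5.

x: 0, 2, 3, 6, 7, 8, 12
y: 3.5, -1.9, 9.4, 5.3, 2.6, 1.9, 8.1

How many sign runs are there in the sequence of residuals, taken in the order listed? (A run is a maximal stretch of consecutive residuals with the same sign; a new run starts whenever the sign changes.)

x=0: ŷ = 2.5 + 0.3·0 = 2.5; r = 3.5 − 2.5 = 1
x=2: ŷ = 2.5 + 0.3·2 = 3.1; r = -1.9 − 3.1 = -5
x=3: ŷ = 2.5 + 0.3·3 = 3.4; r = 9.4 − 3.4 = 6
x=6: ŷ = 2.5 + 0.3·6 = 4.3; r = 5.3 − 4.3 = 1
x=7: ŷ = 2.5 + 0.3·7 = 4.6; r = 2.6 − 4.6 = -2
x=8: ŷ = 2.5 + 0.3·8 = 4.9; r = 1.9 − 4.9 = -3
x=12: ŷ = 2.5 + 0.3·12 = 6.1; r = 8.1 − 6.1 = 2
Signs: + − + + − − +
Runs: +×1, −×1, +×2, −×2, +×1 → 5

5 runs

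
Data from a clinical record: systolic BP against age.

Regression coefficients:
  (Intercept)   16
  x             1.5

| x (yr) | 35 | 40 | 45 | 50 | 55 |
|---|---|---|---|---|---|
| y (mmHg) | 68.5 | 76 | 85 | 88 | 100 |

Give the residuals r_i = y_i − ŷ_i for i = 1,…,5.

x=35: ŷ = 16 + 1.5·35 = 68.5; r = 68.5 − 68.5 = 0
x=40: ŷ = 16 + 1.5·40 = 76; r = 76 − 76 = 0
x=45: ŷ = 16 + 1.5·45 = 83.5; r = 85 − 83.5 = 1.5
x=50: ŷ = 16 + 1.5·50 = 91; r = 88 − 91 = -3
x=55: ŷ = 16 + 1.5·55 = 98.5; r = 100 − 98.5 = 1.5

0, 0, 1.5, -3, 1.5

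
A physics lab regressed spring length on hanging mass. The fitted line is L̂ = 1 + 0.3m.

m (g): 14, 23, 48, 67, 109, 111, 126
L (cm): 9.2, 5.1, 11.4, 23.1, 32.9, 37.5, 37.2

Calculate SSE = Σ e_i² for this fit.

SSE = 57.28

m=14: L̂ = 1 + 0.3·14 = 5.2; e = 9.2 − 5.2 = 4
m=23: L̂ = 1 + 0.3·23 = 7.9; e = 5.1 − 7.9 = -2.8
m=48: L̂ = 1 + 0.3·48 = 15.4; e = 11.4 − 15.4 = -4
m=67: L̂ = 1 + 0.3·67 = 21.1; e = 23.1 − 21.1 = 2
m=109: L̂ = 1 + 0.3·109 = 33.7; e = 32.9 − 33.7 = -0.8
m=111: L̂ = 1 + 0.3·111 = 34.3; e = 37.5 − 34.3 = 3.2
m=126: L̂ = 1 + 0.3·126 = 38.8; e = 37.2 − 38.8 = -1.6
SSE = 16 + 7.84 + 16 + 4 + 0.64 + 10.24 + 2.56 = 57.28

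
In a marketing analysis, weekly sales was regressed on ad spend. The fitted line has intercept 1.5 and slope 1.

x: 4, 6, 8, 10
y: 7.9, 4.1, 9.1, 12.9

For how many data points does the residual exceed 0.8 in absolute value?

3

x=4: ŷ = 1.5 + 4 = 5.5; e = 7.9 − 5.5 = 2.4
x=6: ŷ = 1.5 + 6 = 7.5; e = 4.1 − 7.5 = -3.4
x=8: ŷ = 1.5 + 8 = 9.5; e = 9.1 − 9.5 = -0.4
x=10: ŷ = 1.5 + 10 = 11.5; e = 12.9 − 11.5 = 1.4
|e| > 0.8: x=4 (|e|=2.4), x=6 (|e|=3.4), x=10 (|e|=1.4) → 3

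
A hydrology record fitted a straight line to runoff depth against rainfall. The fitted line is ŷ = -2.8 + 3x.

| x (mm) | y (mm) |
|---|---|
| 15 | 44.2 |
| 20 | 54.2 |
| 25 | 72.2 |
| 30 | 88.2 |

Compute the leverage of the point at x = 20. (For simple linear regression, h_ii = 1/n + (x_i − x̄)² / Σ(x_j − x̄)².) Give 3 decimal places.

h = 0.300

x̄ = (15 + 20 + 25 + 30)/4 = 22.5
Σ(x − x̄)² = 56.25 + 6.25 + 6.25 + 56.25 = 125
h = 1/4 + (-2.5)²/125 = 0.25 + 0.05 = 0.300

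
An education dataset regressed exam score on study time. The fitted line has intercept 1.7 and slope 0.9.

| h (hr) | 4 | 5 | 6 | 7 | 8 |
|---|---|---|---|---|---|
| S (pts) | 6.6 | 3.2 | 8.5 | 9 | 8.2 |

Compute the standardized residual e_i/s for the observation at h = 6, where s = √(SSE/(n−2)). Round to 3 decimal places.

h=4: ŷ = 1.7 + 0.9·4 = 5.3; e = 6.6 − 5.3 = 1.3
h=5: ŷ = 1.7 + 0.9·5 = 6.2; e = 3.2 − 6.2 = -3
h=6: ŷ = 1.7 + 0.9·6 = 7.1; e = 8.5 − 7.1 = 1.4
h=7: ŷ = 1.7 + 0.9·7 = 8; e = 9 − 8 = 1
h=8: ŷ = 1.7 + 0.9·8 = 8.9; e = 8.2 − 8.9 = -0.7
SSE = 1.69 + 9 + 1.96 + 1 + 0.49 = 14.14
s = √(14.14/3) = 2.17102
e/s = 1.4 / 2.17102 = 0.645

0.645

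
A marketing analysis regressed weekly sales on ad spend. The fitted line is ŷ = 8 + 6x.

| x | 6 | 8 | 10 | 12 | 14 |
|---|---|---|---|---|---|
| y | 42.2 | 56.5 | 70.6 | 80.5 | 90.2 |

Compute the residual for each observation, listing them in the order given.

-1.8, 0.5, 2.6, 0.5, -1.8

x=6: ŷ = 8 + 6·6 = 44; e = 42.2 − 44 = -1.8
x=8: ŷ = 8 + 6·8 = 56; e = 56.5 − 56 = 0.5
x=10: ŷ = 8 + 6·10 = 68; e = 70.6 − 68 = 2.6
x=12: ŷ = 8 + 6·12 = 80; e = 80.5 − 80 = 0.5
x=14: ŷ = 8 + 6·14 = 92; e = 90.2 − 92 = -1.8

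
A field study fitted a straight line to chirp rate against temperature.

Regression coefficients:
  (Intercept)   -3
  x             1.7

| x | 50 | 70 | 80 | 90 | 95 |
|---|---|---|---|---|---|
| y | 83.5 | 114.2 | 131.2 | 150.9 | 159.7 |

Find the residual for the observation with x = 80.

r = -1.8

ŷ = -3 + 1.7·80 = 133
r = 131.2 − 133 = -1.8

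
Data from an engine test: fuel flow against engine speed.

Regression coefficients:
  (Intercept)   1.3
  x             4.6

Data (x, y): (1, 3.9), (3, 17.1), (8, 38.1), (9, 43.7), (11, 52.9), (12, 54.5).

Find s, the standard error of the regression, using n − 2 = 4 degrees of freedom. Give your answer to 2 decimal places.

s = 1.87

x=1: ŷ = 1.3 + 4.6·1 = 5.9; e = 3.9 − 5.9 = -2
x=3: ŷ = 1.3 + 4.6·3 = 15.1; e = 17.1 − 15.1 = 2
x=8: ŷ = 1.3 + 4.6·8 = 38.1; e = 38.1 − 38.1 = 0
x=9: ŷ = 1.3 + 4.6·9 = 42.7; e = 43.7 − 42.7 = 1
x=11: ŷ = 1.3 + 4.6·11 = 51.9; e = 52.9 − 51.9 = 1
x=12: ŷ = 1.3 + 4.6·12 = 56.5; e = 54.5 − 56.5 = -2
SSE = 4 + 4 + 0 + 1 + 1 + 4 = 14
s = √(14/4) = √3.5 ≈ 1.87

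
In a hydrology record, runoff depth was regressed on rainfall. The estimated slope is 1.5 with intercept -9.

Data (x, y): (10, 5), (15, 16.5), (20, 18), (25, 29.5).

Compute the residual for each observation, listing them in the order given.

-1, 3, -3, 1

x=10: ŷ = -9 + 1.5·10 = 6; r = 5 − 6 = -1
x=15: ŷ = -9 + 1.5·15 = 13.5; r = 16.5 − 13.5 = 3
x=20: ŷ = -9 + 1.5·20 = 21; r = 18 − 21 = -3
x=25: ŷ = -9 + 1.5·25 = 28.5; r = 29.5 − 28.5 = 1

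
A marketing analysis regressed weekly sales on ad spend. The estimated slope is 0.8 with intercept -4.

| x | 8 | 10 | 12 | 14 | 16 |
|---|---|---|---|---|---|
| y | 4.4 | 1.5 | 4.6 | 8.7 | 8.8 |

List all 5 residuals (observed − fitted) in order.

2, -2.5, -1, 1.5, 0

x=8: ŷ = -4 + 0.8·8 = 2.4; r = 4.4 − 2.4 = 2
x=10: ŷ = -4 + 0.8·10 = 4; r = 1.5 − 4 = -2.5
x=12: ŷ = -4 + 0.8·12 = 5.6; r = 4.6 − 5.6 = -1
x=14: ŷ = -4 + 0.8·14 = 7.2; r = 8.7 − 7.2 = 1.5
x=16: ŷ = -4 + 0.8·16 = 8.8; r = 8.8 − 8.8 = 0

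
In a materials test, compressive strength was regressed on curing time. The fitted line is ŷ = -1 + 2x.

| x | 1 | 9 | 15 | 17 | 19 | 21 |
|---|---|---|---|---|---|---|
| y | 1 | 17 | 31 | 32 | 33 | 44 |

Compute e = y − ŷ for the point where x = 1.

e = 0

ŷ = -1 + 2·1 = 1
e = 1 − 1 = 0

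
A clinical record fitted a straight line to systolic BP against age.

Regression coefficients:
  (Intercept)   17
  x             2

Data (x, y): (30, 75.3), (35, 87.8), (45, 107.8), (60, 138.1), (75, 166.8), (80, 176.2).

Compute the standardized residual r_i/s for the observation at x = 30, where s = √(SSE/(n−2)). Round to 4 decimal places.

x=30: ŷ = 17 + 2·30 = 77; r = 75.3 − 77 = -1.7
x=35: ŷ = 17 + 2·35 = 87; r = 87.8 − 87 = 0.8
x=45: ŷ = 17 + 2·45 = 107; r = 107.8 − 107 = 0.8
x=60: ŷ = 17 + 2·60 = 137; r = 138.1 − 137 = 1.1
x=75: ŷ = 17 + 2·75 = 167; r = 166.8 − 167 = -0.2
x=80: ŷ = 17 + 2·80 = 177; r = 176.2 − 177 = -0.8
SSE = 2.89 + 0.64 + 0.64 + 1.21 + 0.04 + 0.64 = 6.06
s = √(6.06/4) = 1.23085
r/s = -1.7 / 1.23085 = -1.3812

-1.3812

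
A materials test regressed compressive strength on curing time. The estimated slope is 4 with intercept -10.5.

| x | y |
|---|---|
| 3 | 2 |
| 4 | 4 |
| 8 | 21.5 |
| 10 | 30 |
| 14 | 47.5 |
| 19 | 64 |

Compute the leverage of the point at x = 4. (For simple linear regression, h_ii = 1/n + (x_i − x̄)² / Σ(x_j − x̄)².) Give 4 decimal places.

x̄ = (3 + 4 + 8 + 10 + 14 + 19)/6 = 9.66667
Σ(x − x̄)² = 44.4444 + 32.1111 + 2.77778 + 0.111111 + 18.7778 + 87.1111 = 185.333
h = 1/6 + (-5.66667)²/185.333 = 0.166667 + 0.173261 = 0.3399

h = 0.3399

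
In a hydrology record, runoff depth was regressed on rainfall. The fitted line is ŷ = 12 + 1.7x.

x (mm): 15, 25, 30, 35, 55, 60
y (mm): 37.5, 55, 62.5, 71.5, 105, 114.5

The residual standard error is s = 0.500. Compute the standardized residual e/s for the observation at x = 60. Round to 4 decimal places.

ŷ = 12 + 1.7·60 = 114
e = 114.5 − 114 = 0.5
e/s = 0.5 / 0.500 = 1.0000

1.0000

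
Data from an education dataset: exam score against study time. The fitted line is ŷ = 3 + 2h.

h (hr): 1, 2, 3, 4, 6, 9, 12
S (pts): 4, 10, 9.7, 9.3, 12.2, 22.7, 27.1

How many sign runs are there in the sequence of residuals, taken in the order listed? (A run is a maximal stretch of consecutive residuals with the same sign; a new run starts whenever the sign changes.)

h=1: ŷ = 3 + 2·1 = 5; e = 4 − 5 = -1
h=2: ŷ = 3 + 2·2 = 7; e = 10 − 7 = 3
h=3: ŷ = 3 + 2·3 = 9; e = 9.7 − 9 = 0.7
h=4: ŷ = 3 + 2·4 = 11; e = 9.3 − 11 = -1.7
h=6: ŷ = 3 + 2·6 = 15; e = 12.2 − 15 = -2.8
h=9: ŷ = 3 + 2·9 = 21; e = 22.7 − 21 = 1.7
h=12: ŷ = 3 + 2·12 = 27; e = 27.1 − 27 = 0.1
Signs: − + + − − + +
Runs: −×1, +×2, −×2, +×2 → 4

4 runs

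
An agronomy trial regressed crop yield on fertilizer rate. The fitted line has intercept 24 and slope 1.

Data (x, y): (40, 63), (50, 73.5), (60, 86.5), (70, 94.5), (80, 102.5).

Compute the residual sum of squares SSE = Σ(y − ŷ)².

x=40: ŷ = 24 + 40 = 64; r = 63 − 64 = -1
x=50: ŷ = 24 + 50 = 74; r = 73.5 − 74 = -0.5
x=60: ŷ = 24 + 60 = 84; r = 86.5 − 84 = 2.5
x=70: ŷ = 24 + 70 = 94; r = 94.5 − 94 = 0.5
x=80: ŷ = 24 + 80 = 104; r = 102.5 − 104 = -1.5
SSE = 1 + 0.25 + 6.25 + 0.25 + 2.25 = 10

SSE = 10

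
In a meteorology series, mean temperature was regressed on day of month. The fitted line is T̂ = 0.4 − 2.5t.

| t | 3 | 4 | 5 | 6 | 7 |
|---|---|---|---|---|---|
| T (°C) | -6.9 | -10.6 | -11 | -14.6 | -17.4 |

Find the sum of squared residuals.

t=3: T̂ = 0.4 − 2.5·3 = -7.1; e = -6.9 − (-7.1) = 0.2
t=4: T̂ = 0.4 − 2.5·4 = -9.6; e = -10.6 − (-9.6) = -1
t=5: T̂ = 0.4 − 2.5·5 = -12.1; e = -11 − (-12.1) = 1.1
t=6: T̂ = 0.4 − 2.5·6 = -14.6; e = -14.6 − (-14.6) = 0
t=7: T̂ = 0.4 − 2.5·7 = -17.1; e = -17.4 − (-17.1) = -0.3
SSE = 0.04 + 1 + 1.21 + 0 + 0.09 = 2.34

SSE = 2.34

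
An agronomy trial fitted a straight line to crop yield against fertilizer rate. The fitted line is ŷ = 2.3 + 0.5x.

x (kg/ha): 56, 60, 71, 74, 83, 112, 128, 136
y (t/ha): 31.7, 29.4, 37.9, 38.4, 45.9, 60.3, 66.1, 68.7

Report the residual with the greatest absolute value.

r = -2.9

x=56: ŷ = 2.3 + 0.5·56 = 30.3; r = 31.7 − 30.3 = 1.4
x=60: ŷ = 2.3 + 0.5·60 = 32.3; r = 29.4 − 32.3 = -2.9
x=71: ŷ = 2.3 + 0.5·71 = 37.8; r = 37.9 − 37.8 = 0.1
x=74: ŷ = 2.3 + 0.5·74 = 39.3; r = 38.4 − 39.3 = -0.9
x=83: ŷ = 2.3 + 0.5·83 = 43.8; r = 45.9 − 43.8 = 2.1
x=112: ŷ = 2.3 + 0.5·112 = 58.3; r = 60.3 − 58.3 = 2
x=128: ŷ = 2.3 + 0.5·128 = 66.3; r = 66.1 − 66.3 = -0.2
x=136: ŷ = 2.3 + 0.5·136 = 70.3; r = 68.7 − 70.3 = -1.6
Largest |r| is 2.9 at x = 60, residual -2.9.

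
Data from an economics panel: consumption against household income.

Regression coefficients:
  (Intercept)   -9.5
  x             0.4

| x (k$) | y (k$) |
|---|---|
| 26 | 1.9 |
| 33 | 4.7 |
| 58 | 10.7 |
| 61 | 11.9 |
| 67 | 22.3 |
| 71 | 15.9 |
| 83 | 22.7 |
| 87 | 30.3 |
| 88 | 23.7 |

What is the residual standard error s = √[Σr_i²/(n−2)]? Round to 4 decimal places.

s = 3.4641

x=26: ŷ = -9.5 + 0.4·26 = 0.9; r = 1.9 − 0.9 = 1
x=33: ŷ = -9.5 + 0.4·33 = 3.7; r = 4.7 − 3.7 = 1
x=58: ŷ = -9.5 + 0.4·58 = 13.7; r = 10.7 − 13.7 = -3
x=61: ŷ = -9.5 + 0.4·61 = 14.9; r = 11.9 − 14.9 = -3
x=67: ŷ = -9.5 + 0.4·67 = 17.3; r = 22.3 − 17.3 = 5
x=71: ŷ = -9.5 + 0.4·71 = 18.9; r = 15.9 − 18.9 = -3
x=83: ŷ = -9.5 + 0.4·83 = 23.7; r = 22.7 − 23.7 = -1
x=87: ŷ = -9.5 + 0.4·87 = 25.3; r = 30.3 − 25.3 = 5
x=88: ŷ = -9.5 + 0.4·88 = 25.7; r = 23.7 − 25.7 = -2
SSE = 1 + 1 + 9 + 9 + 25 + 9 + 1 + 25 + 4 = 84
s = √(84/7) = √12 ≈ 3.4641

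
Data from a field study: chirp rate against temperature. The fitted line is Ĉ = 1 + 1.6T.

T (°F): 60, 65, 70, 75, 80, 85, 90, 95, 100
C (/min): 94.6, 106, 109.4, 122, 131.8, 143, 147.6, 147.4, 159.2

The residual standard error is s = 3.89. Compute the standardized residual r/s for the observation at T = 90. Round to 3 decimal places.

0.668

Ĉ = 1 + 1.6·90 = 145
r = 147.6 − 145 = 2.6
r/s = 2.6 / 3.89 = 0.668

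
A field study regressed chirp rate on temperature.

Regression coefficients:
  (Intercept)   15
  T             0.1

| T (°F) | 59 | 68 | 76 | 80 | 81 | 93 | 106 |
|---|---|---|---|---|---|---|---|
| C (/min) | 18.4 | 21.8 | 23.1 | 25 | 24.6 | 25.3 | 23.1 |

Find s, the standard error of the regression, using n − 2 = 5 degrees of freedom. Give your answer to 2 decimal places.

s = 2.00

T=59: Ĉ = 15 + 0.1·59 = 20.9; e = 18.4 − 20.9 = -2.5
T=68: Ĉ = 15 + 0.1·68 = 21.8; e = 21.8 − 21.8 = 0
T=76: Ĉ = 15 + 0.1·76 = 22.6; e = 23.1 − 22.6 = 0.5
T=80: Ĉ = 15 + 0.1·80 = 23; e = 25 − 23 = 2
T=81: Ĉ = 15 + 0.1·81 = 23.1; e = 24.6 − 23.1 = 1.5
T=93: Ĉ = 15 + 0.1·93 = 24.3; e = 25.3 − 24.3 = 1
T=106: Ĉ = 15 + 0.1·106 = 25.6; e = 23.1 − 25.6 = -2.5
SSE = 6.25 + 0 + 0.25 + 4 + 2.25 + 1 + 6.25 = 20
s = √(20/5) = √4 ≈ 2.00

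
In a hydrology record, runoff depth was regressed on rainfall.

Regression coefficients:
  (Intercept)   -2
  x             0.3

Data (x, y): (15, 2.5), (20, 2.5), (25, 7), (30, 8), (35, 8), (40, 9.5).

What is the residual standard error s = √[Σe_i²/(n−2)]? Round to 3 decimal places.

s = 1.225

x=15: ŷ = -2 + 0.3·15 = 2.5; e = 2.5 − 2.5 = 0
x=20: ŷ = -2 + 0.3·20 = 4; e = 2.5 − 4 = -1.5
x=25: ŷ = -2 + 0.3·25 = 5.5; e = 7 − 5.5 = 1.5
x=30: ŷ = -2 + 0.3·30 = 7; e = 8 − 7 = 1
x=35: ŷ = -2 + 0.3·35 = 8.5; e = 8 − 8.5 = -0.5
x=40: ŷ = -2 + 0.3·40 = 10; e = 9.5 − 10 = -0.5
SSE = 0 + 2.25 + 2.25 + 1 + 0.25 + 0.25 = 6
s = √(6/4) = √1.5 ≈ 1.225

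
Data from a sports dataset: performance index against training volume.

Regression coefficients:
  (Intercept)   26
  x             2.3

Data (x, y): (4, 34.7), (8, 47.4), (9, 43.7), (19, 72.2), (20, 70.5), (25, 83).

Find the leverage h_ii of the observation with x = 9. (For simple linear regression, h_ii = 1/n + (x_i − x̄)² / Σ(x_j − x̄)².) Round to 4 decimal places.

h = 0.2445

x̄ = (4 + 8 + 9 + 19 + 20 + 25)/6 = 14.1667
Σ(x − x̄)² = 103.361 + 38.0278 + 26.6944 + 23.3611 + 34.0278 + 117.361 = 342.833
h = 1/6 + (-5.16667)²/342.833 = 0.166667 + 0.0778642 = 0.2445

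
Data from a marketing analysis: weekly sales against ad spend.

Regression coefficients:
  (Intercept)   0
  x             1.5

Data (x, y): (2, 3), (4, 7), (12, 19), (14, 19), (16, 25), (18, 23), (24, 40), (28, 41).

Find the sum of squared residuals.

SSE = 40

x=2: ŷ = 1.5·2 = 3; r = 3 − 3 = 0
x=4: ŷ = 1.5·4 = 6; r = 7 − 6 = 1
x=12: ŷ = 1.5·12 = 18; r = 19 − 18 = 1
x=14: ŷ = 1.5·14 = 21; r = 19 − 21 = -2
x=16: ŷ = 1.5·16 = 24; r = 25 − 24 = 1
x=18: ŷ = 1.5·18 = 27; r = 23 − 27 = -4
x=24: ŷ = 1.5·24 = 36; r = 40 − 36 = 4
x=28: ŷ = 1.5·28 = 42; r = 41 − 42 = -1
SSE = 0 + 1 + 1 + 4 + 1 + 16 + 16 + 1 = 40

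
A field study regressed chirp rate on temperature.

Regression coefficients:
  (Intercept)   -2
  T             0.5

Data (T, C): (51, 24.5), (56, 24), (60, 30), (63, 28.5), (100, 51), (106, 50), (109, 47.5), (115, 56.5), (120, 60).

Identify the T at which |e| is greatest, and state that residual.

T = 109, e = -5

T=51: ŷ = -2 + 0.5·51 = 23.5; e = 24.5 − 23.5 = 1
T=56: ŷ = -2 + 0.5·56 = 26; e = 24 − 26 = -2
T=60: ŷ = -2 + 0.5·60 = 28; e = 30 − 28 = 2
T=63: ŷ = -2 + 0.5·63 = 29.5; e = 28.5 − 29.5 = -1
T=100: ŷ = -2 + 0.5·100 = 48; e = 51 − 48 = 3
T=106: ŷ = -2 + 0.5·106 = 51; e = 50 − 51 = -1
T=109: ŷ = -2 + 0.5·109 = 52.5; e = 47.5 − 52.5 = -5
T=115: ŷ = -2 + 0.5·115 = 55.5; e = 56.5 − 55.5 = 1
T=120: ŷ = -2 + 0.5·120 = 58; e = 60 − 58 = 2
Largest |e| is 5 at T = 109, residual -5.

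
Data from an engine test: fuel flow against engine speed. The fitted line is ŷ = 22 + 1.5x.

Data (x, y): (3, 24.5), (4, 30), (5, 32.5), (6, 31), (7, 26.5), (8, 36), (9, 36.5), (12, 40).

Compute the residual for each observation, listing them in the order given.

-2, 2, 3, 0, -6, 2, 1, 0

x=3: ŷ = 22 + 1.5·3 = 26.5; r = 24.5 − 26.5 = -2
x=4: ŷ = 22 + 1.5·4 = 28; r = 30 − 28 = 2
x=5: ŷ = 22 + 1.5·5 = 29.5; r = 32.5 − 29.5 = 3
x=6: ŷ = 22 + 1.5·6 = 31; r = 31 − 31 = 0
x=7: ŷ = 22 + 1.5·7 = 32.5; r = 26.5 − 32.5 = -6
x=8: ŷ = 22 + 1.5·8 = 34; r = 36 − 34 = 2
x=9: ŷ = 22 + 1.5·9 = 35.5; r = 36.5 − 35.5 = 1
x=12: ŷ = 22 + 1.5·12 = 40; r = 40 − 40 = 0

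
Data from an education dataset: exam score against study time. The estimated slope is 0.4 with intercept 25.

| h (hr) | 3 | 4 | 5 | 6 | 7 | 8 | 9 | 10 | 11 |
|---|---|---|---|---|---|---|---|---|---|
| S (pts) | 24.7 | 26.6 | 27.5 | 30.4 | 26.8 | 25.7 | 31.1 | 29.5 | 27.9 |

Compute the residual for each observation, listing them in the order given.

-1.5, 0, 0.5, 3, -1, -2.5, 2.5, 0.5, -1.5

h=3: ŷ = 25 + 0.4·3 = 26.2; e = 24.7 − 26.2 = -1.5
h=4: ŷ = 25 + 0.4·4 = 26.6; e = 26.6 − 26.6 = 0
h=5: ŷ = 25 + 0.4·5 = 27; e = 27.5 − 27 = 0.5
h=6: ŷ = 25 + 0.4·6 = 27.4; e = 30.4 − 27.4 = 3
h=7: ŷ = 25 + 0.4·7 = 27.8; e = 26.8 − 27.8 = -1
h=8: ŷ = 25 + 0.4·8 = 28.2; e = 25.7 − 28.2 = -2.5
h=9: ŷ = 25 + 0.4·9 = 28.6; e = 31.1 − 28.6 = 2.5
h=10: ŷ = 25 + 0.4·10 = 29; e = 29.5 − 29 = 0.5
h=11: ŷ = 25 + 0.4·11 = 29.4; e = 27.9 − 29.4 = -1.5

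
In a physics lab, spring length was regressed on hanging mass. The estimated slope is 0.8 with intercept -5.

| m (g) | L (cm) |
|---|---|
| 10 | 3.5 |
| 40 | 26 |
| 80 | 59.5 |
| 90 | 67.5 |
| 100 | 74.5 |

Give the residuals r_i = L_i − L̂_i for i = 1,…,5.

0.5, -1, 0.5, 0.5, -0.5

m=10: L̂ = -5 + 0.8·10 = 3; r = 3.5 − 3 = 0.5
m=40: L̂ = -5 + 0.8·40 = 27; r = 26 − 27 = -1
m=80: L̂ = -5 + 0.8·80 = 59; r = 59.5 − 59 = 0.5
m=90: L̂ = -5 + 0.8·90 = 67; r = 67.5 − 67 = 0.5
m=100: L̂ = -5 + 0.8·100 = 75; r = 74.5 − 75 = -0.5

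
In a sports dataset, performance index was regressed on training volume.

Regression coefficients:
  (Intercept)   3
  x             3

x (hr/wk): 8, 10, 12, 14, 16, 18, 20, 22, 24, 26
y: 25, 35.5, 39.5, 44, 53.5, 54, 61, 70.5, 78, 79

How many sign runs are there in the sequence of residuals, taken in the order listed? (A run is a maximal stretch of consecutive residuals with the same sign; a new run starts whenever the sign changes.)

x=8: ŷ = 3 + 3·8 = 27; e = 25 − 27 = -2
x=10: ŷ = 3 + 3·10 = 33; e = 35.5 − 33 = 2.5
x=12: ŷ = 3 + 3·12 = 39; e = 39.5 − 39 = 0.5
x=14: ŷ = 3 + 3·14 = 45; e = 44 − 45 = -1
x=16: ŷ = 3 + 3·16 = 51; e = 53.5 − 51 = 2.5
x=18: ŷ = 3 + 3·18 = 57; e = 54 − 57 = -3
x=20: ŷ = 3 + 3·20 = 63; e = 61 − 63 = -2
x=22: ŷ = 3 + 3·22 = 69; e = 70.5 − 69 = 1.5
x=24: ŷ = 3 + 3·24 = 75; e = 78 − 75 = 3
x=26: ŷ = 3 + 3·26 = 81; e = 79 − 81 = -2
Signs: − + + − + − − + + −
Runs: −×1, +×2, −×1, +×1, −×2, +×2, −×1 → 7

7 runs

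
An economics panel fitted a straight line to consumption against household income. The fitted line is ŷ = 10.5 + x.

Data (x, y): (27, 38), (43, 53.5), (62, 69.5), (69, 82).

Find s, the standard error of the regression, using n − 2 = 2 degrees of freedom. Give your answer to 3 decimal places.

x=27: ŷ = 10.5 + 27 = 37.5; e = 38 − 37.5 = 0.5
x=43: ŷ = 10.5 + 43 = 53.5; e = 53.5 − 53.5 = 0
x=62: ŷ = 10.5 + 62 = 72.5; e = 69.5 − 72.5 = -3
x=69: ŷ = 10.5 + 69 = 79.5; e = 82 − 79.5 = 2.5
SSE = 0.25 + 0 + 9 + 6.25 = 15.5
s = √(15.5/2) = √7.75 ≈ 2.784

s = 2.784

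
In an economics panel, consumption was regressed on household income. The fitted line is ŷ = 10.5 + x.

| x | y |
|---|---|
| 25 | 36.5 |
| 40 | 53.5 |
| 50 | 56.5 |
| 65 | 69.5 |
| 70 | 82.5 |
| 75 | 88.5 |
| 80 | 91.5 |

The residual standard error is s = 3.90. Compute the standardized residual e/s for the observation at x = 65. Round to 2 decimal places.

ŷ = 10.5 + 65 = 75.5
e = 69.5 − 75.5 = -6
e/s = -6 / 3.90 = -1.54

-1.54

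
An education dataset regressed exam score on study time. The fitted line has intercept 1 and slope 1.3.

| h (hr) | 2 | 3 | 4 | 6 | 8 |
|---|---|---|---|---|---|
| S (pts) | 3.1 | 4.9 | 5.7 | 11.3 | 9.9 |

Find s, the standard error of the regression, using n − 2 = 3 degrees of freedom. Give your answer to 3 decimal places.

h=2: Ŝ = 1 + 1.3·2 = 3.6; e = 3.1 − 3.6 = -0.5
h=3: Ŝ = 1 + 1.3·3 = 4.9; e = 4.9 − 4.9 = 0
h=4: Ŝ = 1 + 1.3·4 = 6.2; e = 5.7 − 6.2 = -0.5
h=6: Ŝ = 1 + 1.3·6 = 8.8; e = 11.3 − 8.8 = 2.5
h=8: Ŝ = 1 + 1.3·8 = 11.4; e = 9.9 − 11.4 = -1.5
SSE = 0.25 + 0 + 0.25 + 6.25 + 2.25 = 9
s = √(9/3) = √3 ≈ 1.732

s = 1.732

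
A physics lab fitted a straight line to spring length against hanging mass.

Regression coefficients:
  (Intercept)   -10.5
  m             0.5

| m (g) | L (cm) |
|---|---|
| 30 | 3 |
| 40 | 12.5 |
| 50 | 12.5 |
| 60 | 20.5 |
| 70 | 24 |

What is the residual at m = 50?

r = -2

L̂ = -10.5 + 0.5·50 = 14.5
r = 12.5 − 14.5 = -2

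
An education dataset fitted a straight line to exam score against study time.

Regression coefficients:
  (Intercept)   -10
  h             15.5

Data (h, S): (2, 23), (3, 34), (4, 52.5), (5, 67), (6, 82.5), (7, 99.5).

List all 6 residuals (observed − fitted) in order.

2, -2.5, 0.5, -0.5, -0.5, 1

h=2: Ŝ = -10 + 15.5·2 = 21; e = 23 − 21 = 2
h=3: Ŝ = -10 + 15.5·3 = 36.5; e = 34 − 36.5 = -2.5
h=4: Ŝ = -10 + 15.5·4 = 52; e = 52.5 − 52 = 0.5
h=5: Ŝ = -10 + 15.5·5 = 67.5; e = 67 − 67.5 = -0.5
h=6: Ŝ = -10 + 15.5·6 = 83; e = 82.5 − 83 = -0.5
h=7: Ŝ = -10 + 15.5·7 = 98.5; e = 99.5 − 98.5 = 1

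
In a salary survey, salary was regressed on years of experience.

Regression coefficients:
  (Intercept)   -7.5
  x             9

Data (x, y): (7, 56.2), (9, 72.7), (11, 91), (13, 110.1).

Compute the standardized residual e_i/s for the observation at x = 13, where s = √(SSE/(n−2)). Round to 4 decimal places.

0.6433

x=7: ŷ = -7.5 + 9·7 = 55.5; e = 56.2 − 55.5 = 0.7
x=9: ŷ = -7.5 + 9·9 = 73.5; e = 72.7 − 73.5 = -0.8
x=11: ŷ = -7.5 + 9·11 = 91.5; e = 91 − 91.5 = -0.5
x=13: ŷ = -7.5 + 9·13 = 109.5; e = 110.1 − 109.5 = 0.6
SSE = 0.49 + 0.64 + 0.25 + 0.36 = 1.74
s = √(1.74/2) = 0.932738
e/s = 0.6 / 0.932738 = 0.6433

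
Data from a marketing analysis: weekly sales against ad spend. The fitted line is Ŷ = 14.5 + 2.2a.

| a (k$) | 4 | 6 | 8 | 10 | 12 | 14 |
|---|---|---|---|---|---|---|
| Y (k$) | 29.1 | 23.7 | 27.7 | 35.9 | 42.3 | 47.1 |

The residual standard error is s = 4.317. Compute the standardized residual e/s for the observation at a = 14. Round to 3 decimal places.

0.417

Ŷ = 14.5 + 2.2·14 = 45.3
e = 47.1 − 45.3 = 1.8
e/s = 1.8 / 4.317 = 0.417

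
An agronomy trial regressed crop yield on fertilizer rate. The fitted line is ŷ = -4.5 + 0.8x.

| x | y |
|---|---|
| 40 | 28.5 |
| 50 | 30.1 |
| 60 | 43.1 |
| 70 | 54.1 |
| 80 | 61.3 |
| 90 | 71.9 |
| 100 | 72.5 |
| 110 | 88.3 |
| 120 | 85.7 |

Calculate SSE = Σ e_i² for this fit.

x=40: ŷ = -4.5 + 0.8·40 = 27.5; e = 28.5 − 27.5 = 1
x=50: ŷ = -4.5 + 0.8·50 = 35.5; e = 30.1 − 35.5 = -5.4
x=60: ŷ = -4.5 + 0.8·60 = 43.5; e = 43.1 − 43.5 = -0.4
x=70: ŷ = -4.5 + 0.8·70 = 51.5; e = 54.1 − 51.5 = 2.6
x=80: ŷ = -4.5 + 0.8·80 = 59.5; e = 61.3 − 59.5 = 1.8
x=90: ŷ = -4.5 + 0.8·90 = 67.5; e = 71.9 − 67.5 = 4.4
x=100: ŷ = -4.5 + 0.8·100 = 75.5; e = 72.5 − 75.5 = -3
x=110: ŷ = -4.5 + 0.8·110 = 83.5; e = 88.3 − 83.5 = 4.8
x=120: ŷ = -4.5 + 0.8·120 = 91.5; e = 85.7 − 91.5 = -5.8
SSE = 1 + 29.16 + 0.16 + 6.76 + 3.24 + 19.36 + 9 + 23.04 + 33.64 = 125.36

SSE = 125.36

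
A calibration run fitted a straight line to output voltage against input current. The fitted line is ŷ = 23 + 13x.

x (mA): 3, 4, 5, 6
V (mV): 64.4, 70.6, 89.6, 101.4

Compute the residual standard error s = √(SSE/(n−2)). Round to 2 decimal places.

x=3: ŷ = 23 + 13·3 = 62; r = 64.4 − 62 = 2.4
x=4: ŷ = 23 + 13·4 = 75; r = 70.6 − 75 = -4.4
x=5: ŷ = 23 + 13·5 = 88; r = 89.6 − 88 = 1.6
x=6: ŷ = 23 + 13·6 = 101; r = 101.4 − 101 = 0.4
SSE = 5.76 + 19.36 + 2.56 + 0.16 = 27.84
s = √(27.84/2) = √13.92 ≈ 3.73

s = 3.73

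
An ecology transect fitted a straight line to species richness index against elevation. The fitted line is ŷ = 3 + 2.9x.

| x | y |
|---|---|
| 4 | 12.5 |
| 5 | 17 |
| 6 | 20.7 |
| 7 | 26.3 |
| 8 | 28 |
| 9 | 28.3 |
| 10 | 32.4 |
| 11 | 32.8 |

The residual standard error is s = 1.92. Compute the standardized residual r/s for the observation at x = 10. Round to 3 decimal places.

0.208

ŷ = 3 + 2.9·10 = 32
r = 32.4 − 32 = 0.4
r/s = 0.4 / 1.92 = 0.208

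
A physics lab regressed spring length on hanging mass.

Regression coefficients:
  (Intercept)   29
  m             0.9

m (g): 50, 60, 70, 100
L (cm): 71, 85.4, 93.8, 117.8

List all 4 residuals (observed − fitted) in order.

-3, 2.4, 1.8, -1.2

m=50: L̂ = 29 + 0.9·50 = 74; r = 71 − 74 = -3
m=60: L̂ = 29 + 0.9·60 = 83; r = 85.4 − 83 = 2.4
m=70: L̂ = 29 + 0.9·70 = 92; r = 93.8 − 92 = 1.8
m=100: L̂ = 29 + 0.9·100 = 119; r = 117.8 − 119 = -1.2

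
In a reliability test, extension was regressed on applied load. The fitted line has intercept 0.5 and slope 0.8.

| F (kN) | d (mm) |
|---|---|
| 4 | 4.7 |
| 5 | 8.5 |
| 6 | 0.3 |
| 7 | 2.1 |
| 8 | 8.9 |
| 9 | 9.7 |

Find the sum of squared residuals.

F=4: ŷ = 0.5 + 0.8·4 = 3.7; r = 4.7 − 3.7 = 1
F=5: ŷ = 0.5 + 0.8·5 = 4.5; r = 8.5 − 4.5 = 4
F=6: ŷ = 0.5 + 0.8·6 = 5.3; r = 0.3 − 5.3 = -5
F=7: ŷ = 0.5 + 0.8·7 = 6.1; r = 2.1 − 6.1 = -4
F=8: ŷ = 0.5 + 0.8·8 = 6.9; r = 8.9 − 6.9 = 2
F=9: ŷ = 0.5 + 0.8·9 = 7.7; r = 9.7 − 7.7 = 2
SSE = 1 + 16 + 25 + 16 + 4 + 4 = 66

SSE = 66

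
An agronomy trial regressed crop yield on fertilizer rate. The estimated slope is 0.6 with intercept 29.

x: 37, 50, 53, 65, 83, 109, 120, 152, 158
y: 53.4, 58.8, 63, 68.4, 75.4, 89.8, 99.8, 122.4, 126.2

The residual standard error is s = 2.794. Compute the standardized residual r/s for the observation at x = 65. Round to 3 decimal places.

0.143

ŷ = 29 + 0.6·65 = 68
r = 68.4 − 68 = 0.4
r/s = 0.4 / 2.794 = 0.143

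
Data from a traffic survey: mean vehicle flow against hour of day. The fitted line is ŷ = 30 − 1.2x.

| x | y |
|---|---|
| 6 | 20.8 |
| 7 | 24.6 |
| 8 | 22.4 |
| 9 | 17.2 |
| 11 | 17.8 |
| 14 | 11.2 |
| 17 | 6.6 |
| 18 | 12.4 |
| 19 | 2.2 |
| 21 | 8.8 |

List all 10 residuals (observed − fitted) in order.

x=6: ŷ = 30 − 1.2·6 = 22.8; e = 20.8 − 22.8 = -2
x=7: ŷ = 30 − 1.2·7 = 21.6; e = 24.6 − 21.6 = 3
x=8: ŷ = 30 − 1.2·8 = 20.4; e = 22.4 − 20.4 = 2
x=9: ŷ = 30 − 1.2·9 = 19.2; e = 17.2 − 19.2 = -2
x=11: ŷ = 30 − 1.2·11 = 16.8; e = 17.8 − 16.8 = 1
x=14: ŷ = 30 − 1.2·14 = 13.2; e = 11.2 − 13.2 = -2
x=17: ŷ = 30 − 1.2·17 = 9.6; e = 6.6 − 9.6 = -3
x=18: ŷ = 30 − 1.2·18 = 8.4; e = 12.4 − 8.4 = 4
x=19: ŷ = 30 − 1.2·19 = 7.2; e = 2.2 − 7.2 = -5
x=21: ŷ = 30 − 1.2·21 = 4.8; e = 8.8 − 4.8 = 4

-2, 3, 2, -2, 1, -2, -3, 4, -5, 4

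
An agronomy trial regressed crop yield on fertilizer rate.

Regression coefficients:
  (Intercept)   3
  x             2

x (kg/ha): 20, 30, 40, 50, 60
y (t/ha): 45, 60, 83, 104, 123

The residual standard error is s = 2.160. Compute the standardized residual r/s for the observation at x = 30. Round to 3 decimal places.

-1.389

ŷ = 3 + 2·30 = 63
r = 60 − 63 = -3
r/s = -3 / 2.160 = -1.389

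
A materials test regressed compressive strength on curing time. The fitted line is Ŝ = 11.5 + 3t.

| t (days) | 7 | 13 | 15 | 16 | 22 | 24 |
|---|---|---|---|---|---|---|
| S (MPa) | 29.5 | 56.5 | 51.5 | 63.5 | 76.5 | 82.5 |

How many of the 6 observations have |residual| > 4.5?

2

t=7: Ŝ = 11.5 + 3·7 = 32.5; r = 29.5 − 32.5 = -3
t=13: Ŝ = 11.5 + 3·13 = 50.5; r = 56.5 − 50.5 = 6
t=15: Ŝ = 11.5 + 3·15 = 56.5; r = 51.5 − 56.5 = -5
t=16: Ŝ = 11.5 + 3·16 = 59.5; r = 63.5 − 59.5 = 4
t=22: Ŝ = 11.5 + 3·22 = 77.5; r = 76.5 − 77.5 = -1
t=24: Ŝ = 11.5 + 3·24 = 83.5; r = 82.5 − 83.5 = -1
|r| > 4.5: t=13 (|r|=6), t=15 (|r|=5) → 2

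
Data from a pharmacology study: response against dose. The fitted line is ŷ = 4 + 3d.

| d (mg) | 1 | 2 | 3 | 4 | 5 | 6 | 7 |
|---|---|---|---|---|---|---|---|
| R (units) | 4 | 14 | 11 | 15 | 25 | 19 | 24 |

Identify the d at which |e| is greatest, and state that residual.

d=1: ŷ = 4 + 3·1 = 7; e = 4 − 7 = -3
d=2: ŷ = 4 + 3·2 = 10; e = 14 − 10 = 4
d=3: ŷ = 4 + 3·3 = 13; e = 11 − 13 = -2
d=4: ŷ = 4 + 3·4 = 16; e = 15 − 16 = -1
d=5: ŷ = 4 + 3·5 = 19; e = 25 − 19 = 6
d=6: ŷ = 4 + 3·6 = 22; e = 19 − 22 = -3
d=7: ŷ = 4 + 3·7 = 25; e = 24 − 25 = -1
Largest |e| is 6 at d = 5, residual 6.

d = 5, e = 6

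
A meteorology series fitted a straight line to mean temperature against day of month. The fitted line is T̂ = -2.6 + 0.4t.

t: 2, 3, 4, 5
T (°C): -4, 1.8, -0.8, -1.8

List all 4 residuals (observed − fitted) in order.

-2.2, 3.2, 0.2, -1.2

t=2: T̂ = -2.6 + 0.4·2 = -1.8; r = -4 − (-1.8) = -2.2
t=3: T̂ = -2.6 + 0.4·3 = -1.4; r = 1.8 − (-1.4) = 3.2
t=4: T̂ = -2.6 + 0.4·4 = -1; r = -0.8 − (-1) = 0.2
t=5: T̂ = -2.6 + 0.4·5 = -0.6; r = -1.8 − (-0.6) = -1.2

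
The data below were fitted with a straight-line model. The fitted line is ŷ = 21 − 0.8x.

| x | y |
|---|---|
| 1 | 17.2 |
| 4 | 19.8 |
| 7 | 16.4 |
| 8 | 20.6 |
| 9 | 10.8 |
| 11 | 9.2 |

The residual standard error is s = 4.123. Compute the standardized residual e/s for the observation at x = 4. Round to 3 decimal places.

0.485

ŷ = 21 − 0.8·4 = 17.8
e = 19.8 − 17.8 = 2
e/s = 2 / 4.123 = 0.485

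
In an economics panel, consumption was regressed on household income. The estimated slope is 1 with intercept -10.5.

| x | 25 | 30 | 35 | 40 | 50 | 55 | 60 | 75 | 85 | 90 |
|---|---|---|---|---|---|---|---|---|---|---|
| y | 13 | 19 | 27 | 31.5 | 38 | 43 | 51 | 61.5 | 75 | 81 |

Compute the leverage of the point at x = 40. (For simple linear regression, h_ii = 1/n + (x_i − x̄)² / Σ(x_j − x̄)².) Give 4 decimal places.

h = 0.1445

x̄ = (25 + 30 + 35 + 40 + 50 + 55 + 60 + 75 + 85 + 90)/10 = 54.5
Σ(x − x̄)² = 870.25 + 600.25 + 380.25 + 210.25 + 20.25 + 0.25 + 30.25 + 420.25 + 930.25 + 1260.25 = 4722.5
h = 1/10 + (-14.5)²/4722.5 = 0.1 + 0.0445209 = 0.1445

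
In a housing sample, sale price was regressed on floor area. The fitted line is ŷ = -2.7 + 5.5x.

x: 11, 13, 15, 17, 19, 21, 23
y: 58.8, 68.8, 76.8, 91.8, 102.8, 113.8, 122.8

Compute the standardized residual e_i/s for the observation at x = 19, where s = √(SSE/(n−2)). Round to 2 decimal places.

x=11: ŷ = -2.7 + 5.5·11 = 57.8; e = 58.8 − 57.8 = 1
x=13: ŷ = -2.7 + 5.5·13 = 68.8; e = 68.8 − 68.8 = 0
x=15: ŷ = -2.7 + 5.5·15 = 79.8; e = 76.8 − 79.8 = -3
x=17: ŷ = -2.7 + 5.5·17 = 90.8; e = 91.8 − 90.8 = 1
x=19: ŷ = -2.7 + 5.5·19 = 101.8; e = 102.8 − 101.8 = 1
x=21: ŷ = -2.7 + 5.5·21 = 112.8; e = 113.8 − 112.8 = 1
x=23: ŷ = -2.7 + 5.5·23 = 123.8; e = 122.8 − 123.8 = -1
SSE = 1 + 0 + 9 + 1 + 1 + 1 + 1 = 14
s = √(14/5) = 1.67332
e/s = 1 / 1.67332 = 0.60

0.60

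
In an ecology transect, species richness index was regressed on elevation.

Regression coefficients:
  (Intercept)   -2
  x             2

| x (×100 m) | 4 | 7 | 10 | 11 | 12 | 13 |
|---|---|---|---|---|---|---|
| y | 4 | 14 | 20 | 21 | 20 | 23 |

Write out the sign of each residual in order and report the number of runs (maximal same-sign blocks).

x=4: ŷ = -2 + 2·4 = 6; r = 4 − 6 = -2
x=7: ŷ = -2 + 2·7 = 12; r = 14 − 12 = 2
x=10: ŷ = -2 + 2·10 = 18; r = 20 − 18 = 2
x=11: ŷ = -2 + 2·11 = 20; r = 21 − 20 = 1
x=12: ŷ = -2 + 2·12 = 22; r = 20 − 22 = -2
x=13: ŷ = -2 + 2·13 = 24; r = 23 − 24 = -1
Signs: − + + + − −
Runs: −×1, +×3, −×2 → 3

3 runs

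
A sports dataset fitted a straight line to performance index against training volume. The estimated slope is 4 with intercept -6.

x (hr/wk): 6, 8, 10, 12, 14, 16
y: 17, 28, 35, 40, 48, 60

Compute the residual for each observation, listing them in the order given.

-1, 2, 1, -2, -2, 2

x=6: ŷ = -6 + 4·6 = 18; e = 17 − 18 = -1
x=8: ŷ = -6 + 4·8 = 26; e = 28 − 26 = 2
x=10: ŷ = -6 + 4·10 = 34; e = 35 − 34 = 1
x=12: ŷ = -6 + 4·12 = 42; e = 40 − 42 = -2
x=14: ŷ = -6 + 4·14 = 50; e = 48 − 50 = -2
x=16: ŷ = -6 + 4·16 = 58; e = 60 − 58 = 2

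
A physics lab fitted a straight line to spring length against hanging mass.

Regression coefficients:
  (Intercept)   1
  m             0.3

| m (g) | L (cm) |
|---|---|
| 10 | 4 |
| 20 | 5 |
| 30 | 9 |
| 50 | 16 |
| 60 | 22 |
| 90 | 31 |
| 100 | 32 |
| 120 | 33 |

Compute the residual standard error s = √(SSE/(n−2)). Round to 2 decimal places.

s = 2.58

m=10: L̂ = 1 + 0.3·10 = 4; e = 4 − 4 = 0
m=20: L̂ = 1 + 0.3·20 = 7; e = 5 − 7 = -2
m=30: L̂ = 1 + 0.3·30 = 10; e = 9 − 10 = -1
m=50: L̂ = 1 + 0.3·50 = 16; e = 16 − 16 = 0
m=60: L̂ = 1 + 0.3·60 = 19; e = 22 − 19 = 3
m=90: L̂ = 1 + 0.3·90 = 28; e = 31 − 28 = 3
m=100: L̂ = 1 + 0.3·100 = 31; e = 32 − 31 = 1
m=120: L̂ = 1 + 0.3·120 = 37; e = 33 − 37 = -4
SSE = 0 + 4 + 1 + 0 + 9 + 9 + 1 + 16 = 40
s = √(40/6) = √6.66667 ≈ 2.58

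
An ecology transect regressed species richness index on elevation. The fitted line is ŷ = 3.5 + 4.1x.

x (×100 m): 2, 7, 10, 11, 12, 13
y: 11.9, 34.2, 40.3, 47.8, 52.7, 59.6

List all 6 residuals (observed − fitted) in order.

0.2, 2, -4.2, -0.8, 0, 2.8

x=2: ŷ = 3.5 + 4.1·2 = 11.7; e = 11.9 − 11.7 = 0.2
x=7: ŷ = 3.5 + 4.1·7 = 32.2; e = 34.2 − 32.2 = 2
x=10: ŷ = 3.5 + 4.1·10 = 44.5; e = 40.3 − 44.5 = -4.2
x=11: ŷ = 3.5 + 4.1·11 = 48.6; e = 47.8 − 48.6 = -0.8
x=12: ŷ = 3.5 + 4.1·12 = 52.7; e = 52.7 − 52.7 = 0
x=13: ŷ = 3.5 + 4.1·13 = 56.8; e = 59.6 − 56.8 = 2.8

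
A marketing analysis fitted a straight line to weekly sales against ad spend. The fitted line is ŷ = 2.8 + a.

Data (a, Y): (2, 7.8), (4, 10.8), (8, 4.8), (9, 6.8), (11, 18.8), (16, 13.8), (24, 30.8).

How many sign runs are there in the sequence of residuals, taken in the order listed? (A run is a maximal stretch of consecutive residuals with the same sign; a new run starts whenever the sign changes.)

a=2: ŷ = 2.8 + 2 = 4.8; r = 7.8 − 4.8 = 3
a=4: ŷ = 2.8 + 4 = 6.8; r = 10.8 − 6.8 = 4
a=8: ŷ = 2.8 + 8 = 10.8; r = 4.8 − 10.8 = -6
a=9: ŷ = 2.8 + 9 = 11.8; r = 6.8 − 11.8 = -5
a=11: ŷ = 2.8 + 11 = 13.8; r = 18.8 − 13.8 = 5
a=16: ŷ = 2.8 + 16 = 18.8; r = 13.8 − 18.8 = -5
a=24: ŷ = 2.8 + 24 = 26.8; r = 30.8 − 26.8 = 4
Signs: + + − − + − +
Runs: +×2, −×2, +×1, −×1, +×1 → 5

5 runs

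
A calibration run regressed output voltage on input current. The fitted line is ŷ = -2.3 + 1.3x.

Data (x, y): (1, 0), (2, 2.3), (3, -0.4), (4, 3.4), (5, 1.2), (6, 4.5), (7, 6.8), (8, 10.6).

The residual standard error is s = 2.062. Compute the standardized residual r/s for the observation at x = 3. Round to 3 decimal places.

ŷ = -2.3 + 1.3·3 = 1.6
r = -0.4 − 1.6 = -2
r/s = -2 / 2.062 = -0.970

-0.970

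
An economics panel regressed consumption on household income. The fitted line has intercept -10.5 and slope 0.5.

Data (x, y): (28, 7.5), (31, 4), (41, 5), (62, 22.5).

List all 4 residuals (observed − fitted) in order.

x=28: ŷ = -10.5 + 0.5·28 = 3.5; e = 7.5 − 3.5 = 4
x=31: ŷ = -10.5 + 0.5·31 = 5; e = 4 − 5 = -1
x=41: ŷ = -10.5 + 0.5·41 = 10; e = 5 − 10 = -5
x=62: ŷ = -10.5 + 0.5·62 = 20.5; e = 22.5 − 20.5 = 2

4, -1, -5, 2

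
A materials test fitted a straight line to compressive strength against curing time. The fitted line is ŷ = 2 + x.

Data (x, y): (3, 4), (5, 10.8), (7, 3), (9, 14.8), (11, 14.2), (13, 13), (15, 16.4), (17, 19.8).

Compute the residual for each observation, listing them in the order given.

x=3: ŷ = 2 + 3 = 5; e = 4 − 5 = -1
x=5: ŷ = 2 + 5 = 7; e = 10.8 − 7 = 3.8
x=7: ŷ = 2 + 7 = 9; e = 3 − 9 = -6
x=9: ŷ = 2 + 9 = 11; e = 14.8 − 11 = 3.8
x=11: ŷ = 2 + 11 = 13; e = 14.2 − 13 = 1.2
x=13: ŷ = 2 + 13 = 15; e = 13 − 15 = -2
x=15: ŷ = 2 + 15 = 17; e = 16.4 − 17 = -0.6
x=17: ŷ = 2 + 17 = 19; e = 19.8 − 19 = 0.8

-1, 3.8, -6, 3.8, 1.2, -2, -0.6, 0.8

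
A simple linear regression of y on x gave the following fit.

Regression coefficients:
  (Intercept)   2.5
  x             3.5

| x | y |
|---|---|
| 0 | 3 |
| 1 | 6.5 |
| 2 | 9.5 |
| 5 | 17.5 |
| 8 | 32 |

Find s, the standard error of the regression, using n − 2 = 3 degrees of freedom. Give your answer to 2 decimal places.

s = 1.73

x=0: ŷ = 2.5 + 3.5·0 = 2.5; e = 3 − 2.5 = 0.5
x=1: ŷ = 2.5 + 3.5·1 = 6; e = 6.5 − 6 = 0.5
x=2: ŷ = 2.5 + 3.5·2 = 9.5; e = 9.5 − 9.5 = 0
x=5: ŷ = 2.5 + 3.5·5 = 20; e = 17.5 − 20 = -2.5
x=8: ŷ = 2.5 + 3.5·8 = 30.5; e = 32 − 30.5 = 1.5
SSE = 0.25 + 0.25 + 0 + 6.25 + 2.25 = 9
s = √(9/3) = √3 ≈ 1.73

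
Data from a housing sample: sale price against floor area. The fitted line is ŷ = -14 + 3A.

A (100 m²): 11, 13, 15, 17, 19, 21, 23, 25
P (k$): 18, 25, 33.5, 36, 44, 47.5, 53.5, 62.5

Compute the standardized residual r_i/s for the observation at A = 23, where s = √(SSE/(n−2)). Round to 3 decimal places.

-0.919

A=11: ŷ = -14 + 3·11 = 19; r = 18 − 19 = -1
A=13: ŷ = -14 + 3·13 = 25; r = 25 − 25 = 0
A=15: ŷ = -14 + 3·15 = 31; r = 33.5 − 31 = 2.5
A=17: ŷ = -14 + 3·17 = 37; r = 36 − 37 = -1
A=19: ŷ = -14 + 3·19 = 43; r = 44 − 43 = 1
A=21: ŷ = -14 + 3·21 = 49; r = 47.5 − 49 = -1.5
A=23: ŷ = -14 + 3·23 = 55; r = 53.5 − 55 = -1.5
A=25: ŷ = -14 + 3·25 = 61; r = 62.5 − 61 = 1.5
SSE = 1 + 0 + 6.25 + 1 + 1 + 2.25 + 2.25 + 2.25 = 16
s = √(16/6) = 1.63299
r/s = -1.5 / 1.63299 = -0.919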